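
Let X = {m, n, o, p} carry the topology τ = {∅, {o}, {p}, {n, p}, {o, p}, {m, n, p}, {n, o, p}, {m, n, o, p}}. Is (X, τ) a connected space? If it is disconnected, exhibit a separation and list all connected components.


(X, τ) is disconnected; components = [{o}, {m, n, p}].

Find clopen sets (U ∈ τ with X ∖ U ∈ τ):
  U = ∅, X ∖ U = {m, n, o, p} — both open, so U is clopen.
  U = {o}, X ∖ U = {m, n, p} — both open, so U is clopen.
  U = {m, n, p}, X ∖ U = {o} — both open, so U is clopen.
  U = {m, n, o, p}, X ∖ U = ∅ — both open, so U is clopen.
Nontrivial clopen(s) exist: e.g. {m, n, p}. So (X, τ) is disconnected.
Compute connected components by grouping points that agree on all clopens:
  component: {o}
  component: {m, n, p}


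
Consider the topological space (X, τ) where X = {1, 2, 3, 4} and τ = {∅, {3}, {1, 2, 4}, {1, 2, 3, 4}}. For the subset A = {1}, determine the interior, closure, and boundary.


int(A) = ∅, cl(A) = {1, 2, 4}, ∂A = {1, 2, 4}.

Closed sets in (X, τ) are complements of opens:
  closed(X, τ) = {∅, {3}, {1, 2, 4}, {1, 2, 3, 4}}.
int(A) = ⋃ {U ∈ τ : U ⊆ A}. Opens contained in A: ∅.
Taking the union of these: int(A) = ∅.
cl(A) = ⋂ {C closed : A ⊆ C}. Closed sets containing A: {1, 2, 4}, {1, 2, 3, 4}.
Intersecting these: cl(A) = {1, 2, 4}.
∂A = cl(A) ∖ int(A) = {1, 2, 4} ∖ ∅ = {1, 2, 4}.


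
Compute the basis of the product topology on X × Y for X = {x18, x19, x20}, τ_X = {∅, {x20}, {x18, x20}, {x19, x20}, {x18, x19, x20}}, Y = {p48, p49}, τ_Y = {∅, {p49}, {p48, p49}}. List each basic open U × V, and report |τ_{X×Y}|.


Basis B = {∅ × ∅, {x20} × {p49}, {x18, x20} × {p49}, {x19, x20} × {p49}, {x20} × {p48, p49}, {x18, x19, x20} × {p49}, {x18, x20} × {p48, p49}, {x19, x20} × {p48, p49}, {x18, x19, x20} × {p48, p49}}; |τ_{X×Y}| = 14.

Enumerate products U × V with U ∈ τ_X, V ∈ τ_Y (deduplicated):
  ∅ × ∅ = {} (∅)
  {x20} × {p49} = {(x20,p49)}
  {x18, x20} × {p49} = {(x18,p49), (x20,p49)}
  {x19, x20} × {p49} = {(x19,p49), (x20,p49)}
  {x20} × {p48, p49} = {(x20,p48), (x20,p49)}
  {x18, x19, x20} × {p49} = {(x18,p49), (x19,p49), (x20,p49)}
  {x18, x20} × {p48, p49} = {(x18,p48), (x18,p49), (x20,p48), (x20,p49)}
  {x19, x20} × {p48, p49} = {(x19,p48), (x19,p49), (x20,p48), (x20,p49)}
  {x18, x19, x20} × {p48, p49} = {(x18,p48), (x18,p49), (x19,p48), (x19,p49), (x20,p48), (x20,p49)}
These 9 distinct sets form the basis B.
Close under arbitrary unions to get τ_{X×Y}; counting gives |τ_{X×Y}| = 14.


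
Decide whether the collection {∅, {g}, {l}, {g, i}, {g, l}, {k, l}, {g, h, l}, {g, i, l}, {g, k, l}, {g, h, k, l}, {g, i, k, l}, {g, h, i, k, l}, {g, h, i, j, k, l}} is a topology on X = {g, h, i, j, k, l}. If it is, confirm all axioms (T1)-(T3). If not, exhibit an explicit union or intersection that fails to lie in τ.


τ is NOT a topology on X.

Axiom (T1): ∅ ∈ τ? Yes; X ∈ τ? Yes.
Axiom (T2/T3): check pairwise unions and intersections of members of τ.
Counterexample for (T2): {g, i} ∪ {g, h, l} = {g, h, i, l} ∉ τ. Therefore τ is NOT a topology.


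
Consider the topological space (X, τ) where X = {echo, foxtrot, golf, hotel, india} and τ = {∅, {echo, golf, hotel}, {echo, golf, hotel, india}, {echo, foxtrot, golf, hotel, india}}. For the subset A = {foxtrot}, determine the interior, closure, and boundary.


int(A) = ∅, cl(A) = {foxtrot}, ∂A = {foxtrot}.

Closed sets in (X, τ) are complements of opens:
  closed(X, τ) = {∅, {foxtrot}, {foxtrot, india}, {echo, foxtrot, golf, hotel, india}}.
int(A) = ⋃ {U ∈ τ : U ⊆ A}. Opens contained in A: ∅.
Taking the union of these: int(A) = ∅.
cl(A) = ⋂ {C closed : A ⊆ C}. Closed sets containing A: {foxtrot}, {foxtrot, india}, {echo, foxtrot, golf, hotel, india}.
Intersecting these: cl(A) = {foxtrot}.
∂A = cl(A) ∖ int(A) = {foxtrot} ∖ ∅ = {foxtrot}.


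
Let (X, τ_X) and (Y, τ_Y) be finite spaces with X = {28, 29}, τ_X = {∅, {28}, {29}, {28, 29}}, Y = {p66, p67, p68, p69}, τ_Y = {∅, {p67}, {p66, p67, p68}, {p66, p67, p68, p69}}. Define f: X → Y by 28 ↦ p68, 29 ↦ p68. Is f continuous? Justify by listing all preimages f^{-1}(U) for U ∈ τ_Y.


f IS continuous.

Compute f^{-1}(U) for each U ∈ τ_Y:
  U = ∅: f^{-1}(U) = ∅ ∈ τ_X ✓.
  U = {p67}: f^{-1}(U) = ∅ ∈ τ_X ✓.
  U = {p66, p67, p68}: f^{-1}(U) = {28, 29} ∈ τ_X ✓.
  U = {p66, p67, p68, p69}: f^{-1}(U) = {28, 29} ∈ τ_X ✓.
Every preimage lies in τ_X, so f IS continuous.


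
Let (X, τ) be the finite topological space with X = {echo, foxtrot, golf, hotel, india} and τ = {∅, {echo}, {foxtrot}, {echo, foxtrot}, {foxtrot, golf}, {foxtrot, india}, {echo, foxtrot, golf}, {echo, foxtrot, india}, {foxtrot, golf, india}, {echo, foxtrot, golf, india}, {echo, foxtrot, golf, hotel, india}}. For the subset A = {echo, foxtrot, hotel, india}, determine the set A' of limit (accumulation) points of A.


A' = {golf, hotel, india}

For each x ∈ X, list the open sets U ∈ τ with x ∈ U, then check whether U ∩ (A ∖ {x}) ≠ ∅ for every such U.
  x = echo: open {echo} ∋ x has {echo} ∩ (A ∖ {echo}) = ∅, so x is NOT a limit point.
  x = foxtrot: open {foxtrot} ∋ x has {foxtrot} ∩ (A ∖ {foxtrot}) = ∅, so x is NOT a limit point.
  x = golf: opens ∋ x are {foxtrot, golf}, {echo, foxtrot, golf}, {foxtrot, golf, india}, {echo, foxtrot, golf, india}, {echo, foxtrot, golf, hotel, india}; each meets A ∖ {golf}, so x IS a limit point.
  x = hotel: opens ∋ x are {echo, foxtrot, golf, hotel, india}; each meets A ∖ {hotel}, so x IS a limit point.
  x = india: opens ∋ x are {foxtrot, india}, {echo, foxtrot, india}, {foxtrot, golf, india}, {echo, foxtrot, golf, india}, {echo, foxtrot, golf, hotel, india}; each meets A ∖ {india}, so x IS a limit point.
Collecting: A' = {golf, hotel, india}.


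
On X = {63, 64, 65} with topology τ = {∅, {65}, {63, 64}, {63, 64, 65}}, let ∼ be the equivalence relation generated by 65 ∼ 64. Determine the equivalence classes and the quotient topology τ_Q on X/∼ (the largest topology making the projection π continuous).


X/∼ = {[63], [64=65]}; |τ_Q| = 2.

Equivalence classes: [63], [64=65].
Quotient map π: X → X/∼ sends 63 ↦ [63], 64 ↦ [64=65], 65 ↦ [64=65].
For each subset V ⊆ X/∼, compute π^{-1}(V) ⊆ X and check whether π^{-1}(V) ∈ τ. V is open in τ_Q iff π^{-1}(V) ∈ τ.
  V = {}: π^{-1}(V) = ∅ ∈ τ ✓.
  V = {[63]}: π^{-1}(V) = {63} ∉ τ ✗.
  V = {[64=65]}: π^{-1}(V) = {64, 65} ∉ τ ✗.
  V = {[63], [64=65]}: π^{-1}(V) = {63, 64, 65} ∈ τ ✓.
Open sets in the quotient: τ_Q = {{}, {[63], [64=65]}} (2 elements).


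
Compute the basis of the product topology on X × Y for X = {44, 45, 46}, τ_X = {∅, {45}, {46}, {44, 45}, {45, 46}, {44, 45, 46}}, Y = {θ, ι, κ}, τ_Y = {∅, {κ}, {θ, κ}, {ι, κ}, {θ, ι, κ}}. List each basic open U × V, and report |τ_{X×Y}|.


Basis B = {∅ × ∅, {45} × {κ}, {46} × {κ}, {44, 45} × {κ}, {45} × {θ, κ}, {45} × {ι, κ}, {45, 46} × {κ}, {46} × {θ, κ}, {46} × {ι, κ}, {44, 45, 46} × {κ}, {45} × {θ, ι, κ}, {46} × {θ, ι, κ}, {44, 45} × {θ, κ}, {44, 45} × {ι, κ}, {45, 46} × {θ, κ}, {45, 46} × {ι, κ}, {44, 45} × {θ, ι, κ}, {44, 45, 46} × {θ, κ}, {44, 45, 46} × {ι, κ}, {45, 46} × {θ, ι, κ}, {44, 45, 46} × {θ, ι, κ}}; |τ_{X×Y}| = 70.

Enumerate products U × V with U ∈ τ_X, V ∈ τ_Y (deduplicated):
  ∅ × ∅ = {} (∅)
  {45} × {κ} = {(45,κ)}
  {46} × {κ} = {(46,κ)}
  {44, 45} × {κ} = {(44,κ), (45,κ)}
  {45} × {θ, κ} = {(45,θ), (45,κ)}
  {45} × {ι, κ} = {(45,ι), (45,κ)}
  {45, 46} × {κ} = {(45,κ), (46,κ)}
  {46} × {θ, κ} = {(46,θ), (46,κ)}
  {46} × {ι, κ} = {(46,ι), (46,κ)}
  {44, 45, 46} × {κ} = {(44,κ), (45,κ), (46,κ)}
  {45} × {θ, ι, κ} = {(45,θ), (45,ι), (45,κ)}
  {46} × {θ, ι, κ} = {(46,θ), (46,ι), (46,κ)}
  {44, 45} × {θ, κ} = {(44,θ), (44,κ), (45,θ), (45,κ)}
  {44, 45} × {ι, κ} = {(44,ι), (44,κ), (45,ι), (45,κ)}
  {45, 46} × {θ, κ} = {(45,θ), (45,κ), (46,θ), (46,κ)}
  {45, 46} × {ι, κ} = {(45,ι), (45,κ), (46,ι), (46,κ)}
  {44, 45} × {θ, ι, κ} = {(44,θ), (44,ι), (44,κ), (45,θ), (45,ι), (45,κ)}
  {44, 45, 46} × {θ, κ} = {(44,θ), (44,κ), (45,θ), (45,κ), (46,θ), (46,κ)}
  {44, 45, 46} × {ι, κ} = {(44,ι), (44,κ), (45,ι), (45,κ), (46,ι), (46,κ)}
  {45, 46} × {θ, ι, κ} = {(45,θ), (45,ι), (45,κ), (46,θ), (46,ι), (46,κ)}
  {44, 45, 46} × {θ, ι, κ} = {(44,θ), (44,ι), (44,κ), (45,θ), (45,ι), (45,κ), (46,θ), (46,ι), (46,κ)}
These 21 distinct sets form the basis B.
Close under arbitrary unions to get τ_{X×Y}; counting gives |τ_{X×Y}| = 70.


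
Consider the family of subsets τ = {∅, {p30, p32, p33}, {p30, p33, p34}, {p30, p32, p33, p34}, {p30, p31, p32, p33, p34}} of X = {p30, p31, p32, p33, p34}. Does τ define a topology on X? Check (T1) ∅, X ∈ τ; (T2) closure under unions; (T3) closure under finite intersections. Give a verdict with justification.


τ is NOT a topology on X.

Axiom (T1): ∅ ∈ τ? Yes; X ∈ τ? Yes.
Axiom (T2/T3): check pairwise unions and intersections of members of τ.
Counterexample for (T3): {p30, p32, p33} ∩ {p30, p33, p34} = {p30, p33} ∉ τ. Therefore τ is NOT a topology.


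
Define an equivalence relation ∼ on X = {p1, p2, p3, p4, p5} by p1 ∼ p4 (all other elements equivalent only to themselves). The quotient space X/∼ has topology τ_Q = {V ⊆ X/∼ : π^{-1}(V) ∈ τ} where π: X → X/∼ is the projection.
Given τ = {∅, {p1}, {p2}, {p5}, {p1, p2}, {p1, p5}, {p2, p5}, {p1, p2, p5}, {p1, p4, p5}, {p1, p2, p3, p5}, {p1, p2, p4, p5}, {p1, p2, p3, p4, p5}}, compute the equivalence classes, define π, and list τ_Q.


X/∼ = {[p1=p4], [p2], [p3], [p5]}; |τ_Q| = 7.

Equivalence classes: [p1=p4], [p2], [p3], [p5].
Quotient map π: X → X/∼ sends p1 ↦ [p1=p4], p2 ↦ [p2], p3 ↦ [p3], p4 ↦ [p1=p4], p5 ↦ [p5].
For each subset V ⊆ X/∼, compute π^{-1}(V) ⊆ X and check whether π^{-1}(V) ∈ τ. V is open in τ_Q iff π^{-1}(V) ∈ τ.
  V = {}: π^{-1}(V) = ∅ ∈ τ ✓.
  V = {[p1=p4]}: π^{-1}(V) = {p1, p4} ∉ τ ✗.
  V = {[p2]}: π^{-1}(V) = {p2} ∈ τ ✓.
  V = {[p1=p4], [p2]}: π^{-1}(V) = {p1, p2, p4} ∉ τ ✗.
  V = {[p3]}: π^{-1}(V) = {p3} ∉ τ ✗.
  V = {[p1=p4], [p3]}: π^{-1}(V) = {p1, p3, p4} ∉ τ ✗.
  V = {[p2], [p3]}: π^{-1}(V) = {p2, p3} ∉ τ ✗.
  V = {[p1=p4], [p2], [p3]}: π^{-1}(V) = {p1, p2, p3, p4} ∉ τ ✗.
  V = {[p5]}: π^{-1}(V) = {p5} ∈ τ ✓.
  V = {[p1=p4], [p5]}: π^{-1}(V) = {p1, p4, p5} ∈ τ ✓.
  V = {[p2], [p5]}: π^{-1}(V) = {p2, p5} ∈ τ ✓.
  V = {[p1=p4], [p2], [p5]}: π^{-1}(V) = {p1, p2, p4, p5} ∈ τ ✓.
  V = {[p3], [p5]}: π^{-1}(V) = {p3, p5} ∉ τ ✗.
  V = {[p1=p4], [p3], [p5]}: π^{-1}(V) = {p1, p3, p4, p5} ∉ τ ✗.
  V = {[p2], [p3], [p5]}: π^{-1}(V) = {p2, p3, p5} ∉ τ ✗.
  V = {[p1=p4], [p2], [p3], [p5]}: π^{-1}(V) = {p1, p2, p3, p4, p5} ∈ τ ✓.
Open sets in the quotient: τ_Q = {{}, {[p2]}, {[p5]}, {[p1=p4], [p5]}, {[p2], [p5]}, {[p1=p4], [p2], [p5]}, {[p1=p4], [p2], [p3], [p5]}} (7 elements).


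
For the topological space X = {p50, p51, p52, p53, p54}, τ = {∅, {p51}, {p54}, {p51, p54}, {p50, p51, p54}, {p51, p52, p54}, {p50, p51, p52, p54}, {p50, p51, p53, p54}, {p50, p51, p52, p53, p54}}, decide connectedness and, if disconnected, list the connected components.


(X, τ) is connected.

Find clopen sets (U ∈ τ with X ∖ U ∈ τ):
  U = ∅, X ∖ U = {p50, p51, p52, p53, p54} — both open, so U is clopen.
  U = {p50, p51, p52, p53, p54}, X ∖ U = ∅ — both open, so U is clopen.
Only trivial clopens (∅ and X) exist, so (X, τ) is connected.
Compute connected components by grouping points that agree on all clopens:
  component: {p50, p51, p52, p53, p54}


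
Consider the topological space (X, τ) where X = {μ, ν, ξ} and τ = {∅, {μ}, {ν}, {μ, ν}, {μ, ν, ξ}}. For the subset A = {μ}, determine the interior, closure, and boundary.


int(A) = {μ}, cl(A) = {μ, ξ}, ∂A = {ξ}.

Closed sets in (X, τ) are complements of opens:
  closed(X, τ) = {∅, {ξ}, {μ, ξ}, {ν, ξ}, {μ, ν, ξ}}.
int(A) = ⋃ {U ∈ τ : U ⊆ A}. Opens contained in A: ∅, {μ}.
Taking the union of these: int(A) = {μ}.
cl(A) = ⋂ {C closed : A ⊆ C}. Closed sets containing A: {μ, ξ}, {μ, ν, ξ}.
Intersecting these: cl(A) = {μ, ξ}.
∂A = cl(A) ∖ int(A) = {μ, ξ} ∖ {μ} = {ξ}.


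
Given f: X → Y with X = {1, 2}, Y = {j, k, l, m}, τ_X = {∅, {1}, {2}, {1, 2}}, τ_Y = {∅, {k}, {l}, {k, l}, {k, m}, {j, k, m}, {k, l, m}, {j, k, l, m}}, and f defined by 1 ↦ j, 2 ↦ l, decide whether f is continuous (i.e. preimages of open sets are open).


f IS continuous.

Compute f^{-1}(U) for each U ∈ τ_Y:
  U = ∅: f^{-1}(U) = ∅ ∈ τ_X ✓.
  U = {k}: f^{-1}(U) = ∅ ∈ τ_X ✓.
  U = {l}: f^{-1}(U) = {2} ∈ τ_X ✓.
  U = {k, l}: f^{-1}(U) = {2} ∈ τ_X ✓.
  U = {k, m}: f^{-1}(U) = ∅ ∈ τ_X ✓.
  U = {j, k, m}: f^{-1}(U) = {1} ∈ τ_X ✓.
  U = {k, l, m}: f^{-1}(U) = {2} ∈ τ_X ✓.
  U = {j, k, l, m}: f^{-1}(U) = {1, 2} ∈ τ_X ✓.
Every preimage lies in τ_X, so f IS continuous.


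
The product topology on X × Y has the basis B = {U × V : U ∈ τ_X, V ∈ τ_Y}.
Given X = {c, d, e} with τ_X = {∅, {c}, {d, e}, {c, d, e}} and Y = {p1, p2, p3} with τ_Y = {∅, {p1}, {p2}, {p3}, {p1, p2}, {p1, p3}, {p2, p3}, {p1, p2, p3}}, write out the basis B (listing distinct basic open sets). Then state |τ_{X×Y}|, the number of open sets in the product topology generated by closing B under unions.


Basis B = {∅ × ∅, {c} × {p1}, {c} × {p2}, {c} × {p3}, {c} × {p1, p2}, {c} × {p1, p3}, {c} × {p2, p3}, {d, e} × {p1}, {d, e} × {p2}, {d, e} × {p3}, {c} × {p1, p2, p3}, {c, d, e} × {p1}, {c, d, e} × {p2}, {c, d, e} × {p3}, {d, e} × {p1, p2}, {d, e} × {p1, p3}, {d, e} × {p2, p3}, {c, d, e} × {p1, p2}, {c, d, e} × {p1, p3}, {c, d, e} × {p2, p3}, {d, e} × {p1, p2, p3}, {c, d, e} × {p1, p2, p3}}; |τ_{X×Y}| = 64.

Enumerate products U × V with U ∈ τ_X, V ∈ τ_Y (deduplicated):
  ∅ × ∅ = {} (∅)
  {c} × {p1} = {(c,p1)}
  {c} × {p2} = {(c,p2)}
  {c} × {p3} = {(c,p3)}
  {c} × {p1, p2} = {(c,p1), (c,p2)}
  {c} × {p1, p3} = {(c,p1), (c,p3)}
  {c} × {p2, p3} = {(c,p2), (c,p3)}
  {d, e} × {p1} = {(d,p1), (e,p1)}
  {d, e} × {p2} = {(d,p2), (e,p2)}
  {d, e} × {p3} = {(d,p3), (e,p3)}
  {c} × {p1, p2, p3} = {(c,p1), (c,p2), (c,p3)}
  {c, d, e} × {p1} = {(c,p1), (d,p1), (e,p1)}
  {c, d, e} × {p2} = {(c,p2), (d,p2), (e,p2)}
  {c, d, e} × {p3} = {(c,p3), (d,p3), (e,p3)}
  {d, e} × {p1, p2} = {(d,p1), (d,p2), (e,p1), (e,p2)}
  {d, e} × {p1, p3} = {(d,p1), (d,p3), (e,p1), (e,p3)}
  {d, e} × {p2, p3} = {(d,p2), (d,p3), (e,p2), (e,p3)}
  {c, d, e} × {p1, p2} = {(c,p1), (c,p2), (d,p1), (d,p2), (e,p1), (e,p2)}
  {c, d, e} × {p1, p3} = {(c,p1), (c,p3), (d,p1), (d,p3), (e,p1), (e,p3)}
  {c, d, e} × {p2, p3} = {(c,p2), (c,p3), (d,p2), (d,p3), (e,p2), (e,p3)}
  {d, e} × {p1, p2, p3} = {(d,p1), (d,p2), (d,p3), (e,p1), (e,p2), (e,p3)}
  {c, d, e} × {p1, p2, p3} = {(c,p1), (c,p2), (c,p3), (d,p1), (d,p2), (d,p3), (e,p1), (e,p2), (e,p3)}
These 22 distinct sets form the basis B.
Close under arbitrary unions to get τ_{X×Y}; counting gives |τ_{X×Y}| = 64.


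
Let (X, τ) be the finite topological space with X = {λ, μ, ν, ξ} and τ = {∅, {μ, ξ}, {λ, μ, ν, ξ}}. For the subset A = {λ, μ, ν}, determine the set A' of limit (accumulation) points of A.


A' = {λ, ν, ξ}

For each x ∈ X, list the open sets U ∈ τ with x ∈ U, then check whether U ∩ (A ∖ {x}) ≠ ∅ for every such U.
  x = λ: opens ∋ x are {λ, μ, ν, ξ}; each meets A ∖ {λ}, so x IS a limit point.
  x = μ: open {μ, ξ} ∋ x has {μ, ξ} ∩ (A ∖ {μ}) = ∅, so x is NOT a limit point.
  x = ν: opens ∋ x are {λ, μ, ν, ξ}; each meets A ∖ {ν}, so x IS a limit point.
  x = ξ: opens ∋ x are {μ, ξ}, {λ, μ, ν, ξ}; each meets A ∖ {ξ}, so x IS a limit point.
Collecting: A' = {λ, ν, ξ}.


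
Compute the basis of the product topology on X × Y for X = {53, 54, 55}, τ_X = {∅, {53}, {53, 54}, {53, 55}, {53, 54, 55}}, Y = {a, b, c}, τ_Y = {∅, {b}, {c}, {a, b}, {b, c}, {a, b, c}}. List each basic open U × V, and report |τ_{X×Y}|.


Basis B = {∅ × ∅, {53} × {b}, {53} × {c}, {53} × {a, b}, {53} × {b, c}, {53, 54} × {b}, {53, 55} × {b}, {53, 54} × {c}, {53, 55} × {c}, {53} × {a, b, c}, {53, 54, 55} × {b}, {53, 54, 55} × {c}, {53, 54} × {a, b}, {53, 55} × {a, b}, {53, 54} × {b, c}, {53, 55} × {b, c}, {53, 54} × {a, b, c}, {53, 55} × {a, b, c}, {53, 54, 55} × {a, b}, {53, 54, 55} × {b, c}, {53, 54, 55} × {a, b, c}}; |τ_{X×Y}| = 70.

Enumerate products U × V with U ∈ τ_X, V ∈ τ_Y (deduplicated):
  ∅ × ∅ = {} (∅)
  {53} × {b} = {(53,b)}
  {53} × {c} = {(53,c)}
  {53} × {a, b} = {(53,a), (53,b)}
  {53} × {b, c} = {(53,b), (53,c)}
  {53, 54} × {b} = {(53,b), (54,b)}
  {53, 55} × {b} = {(53,b), (55,b)}
  {53, 54} × {c} = {(53,c), (54,c)}
  {53, 55} × {c} = {(53,c), (55,c)}
  {53} × {a, b, c} = {(53,a), (53,b), (53,c)}
  {53, 54, 55} × {b} = {(53,b), (54,b), (55,b)}
  {53, 54, 55} × {c} = {(53,c), (54,c), (55,c)}
  {53, 54} × {a, b} = {(53,a), (53,b), (54,a), (54,b)}
  {53, 55} × {a, b} = {(53,a), (53,b), (55,a), (55,b)}
  {53, 54} × {b, c} = {(53,b), (53,c), (54,b), (54,c)}
  {53, 55} × {b, c} = {(53,b), (53,c), (55,b), (55,c)}
  {53, 54} × {a, b, c} = {(53,a), (53,b), (53,c), (54,a), (54,b), (54,c)}
  {53, 55} × {a, b, c} = {(53,a), (53,b), (53,c), (55,a), (55,b), (55,c)}
  {53, 54, 55} × {a, b} = {(53,a), (53,b), (54,a), (54,b), (55,a), (55,b)}
  {53, 54, 55} × {b, c} = {(53,b), (53,c), (54,b), (54,c), (55,b), (55,c)}
  {53, 54, 55} × {a, b, c} = {(53,a), (53,b), (53,c), (54,a), (54,b), (54,c), (55,a), (55,b), (55,c)}
These 21 distinct sets form the basis B.
Close under arbitrary unions to get τ_{X×Y}; counting gives |τ_{X×Y}| = 70.


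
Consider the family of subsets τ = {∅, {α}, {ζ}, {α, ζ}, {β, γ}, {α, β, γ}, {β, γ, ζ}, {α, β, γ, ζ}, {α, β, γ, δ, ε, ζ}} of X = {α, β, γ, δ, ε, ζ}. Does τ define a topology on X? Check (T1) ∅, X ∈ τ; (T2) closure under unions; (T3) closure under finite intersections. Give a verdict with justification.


τ IS a topology on X.

Axiom (T1): ∅ ∈ τ? Yes; X ∈ τ? Yes.
Axiom (T2/T3): check pairwise unions and intersections of members of τ.
All pairwise intersections and unions checked — each lies in τ. Therefore τ satisfies (T1), (T2), (T3): it IS a topology on X.


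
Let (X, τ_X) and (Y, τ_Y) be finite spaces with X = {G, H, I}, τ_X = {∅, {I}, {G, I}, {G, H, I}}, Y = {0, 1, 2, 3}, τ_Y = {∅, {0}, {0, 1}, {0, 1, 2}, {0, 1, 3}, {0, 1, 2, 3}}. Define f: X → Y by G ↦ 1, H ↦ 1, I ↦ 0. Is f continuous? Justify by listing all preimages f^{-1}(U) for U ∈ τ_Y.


f IS continuous.

Compute f^{-1}(U) for each U ∈ τ_Y:
  U = ∅: f^{-1}(U) = ∅ ∈ τ_X ✓.
  U = {0}: f^{-1}(U) = {I} ∈ τ_X ✓.
  U = {0, 1}: f^{-1}(U) = {G, H, I} ∈ τ_X ✓.
  U = {0, 1, 2}: f^{-1}(U) = {G, H, I} ∈ τ_X ✓.
  U = {0, 1, 3}: f^{-1}(U) = {G, H, I} ∈ τ_X ✓.
  U = {0, 1, 2, 3}: f^{-1}(U) = {G, H, I} ∈ τ_X ✓.
Every preimage lies in τ_X, so f IS continuous.


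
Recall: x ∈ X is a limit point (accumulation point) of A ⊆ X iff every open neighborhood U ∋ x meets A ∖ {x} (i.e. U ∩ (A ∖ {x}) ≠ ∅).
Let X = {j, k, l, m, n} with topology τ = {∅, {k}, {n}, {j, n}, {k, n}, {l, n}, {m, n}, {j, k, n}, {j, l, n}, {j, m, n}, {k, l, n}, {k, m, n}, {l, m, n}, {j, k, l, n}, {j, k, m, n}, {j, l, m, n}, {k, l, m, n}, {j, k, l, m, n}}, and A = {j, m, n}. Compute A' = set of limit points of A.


A' = {j, l, m}

For each x ∈ X, list the open sets U ∈ τ with x ∈ U, then check whether U ∩ (A ∖ {x}) ≠ ∅ for every such U.
  x = j: opens ∋ x are {j, n}, {j, k, n}, {j, l, n}, {j, m, n}, {j, k, l, n}, {j, k, m, n}, {j, l, m, n}, {j, k, l, m, n}; each meets A ∖ {j}, so x IS a limit point.
  x = k: open {k} ∋ x has {k} ∩ (A ∖ {k}) = ∅, so x is NOT a limit point.
  x = l: opens ∋ x are {l, n}, {j, l, n}, {k, l, n}, {l, m, n}, {j, k, l, n}, {j, l, m, n}, {k, l, m, n}, {j, k, l, m, n}; each meets A ∖ {l}, so x IS a limit point.
  x = m: opens ∋ x are {m, n}, {j, m, n}, {k, m, n}, {l, m, n}, {j, k, m, n}, {j, l, m, n}, {k, l, m, n}, {j, k, l, m, n}; each meets A ∖ {m}, so x IS a limit point.
  x = n: open {n} ∋ x has {n} ∩ (A ∖ {n}) = ∅, so x is NOT a limit point.
Collecting: A' = {j, l, m}.


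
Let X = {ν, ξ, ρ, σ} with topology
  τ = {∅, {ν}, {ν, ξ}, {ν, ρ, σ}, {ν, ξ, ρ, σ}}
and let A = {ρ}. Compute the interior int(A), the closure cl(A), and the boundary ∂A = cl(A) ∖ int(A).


int(A) = ∅, cl(A) = {ρ, σ}, ∂A = {ρ, σ}.

Closed sets in (X, τ) are complements of opens:
  closed(X, τ) = {∅, {ξ}, {ρ, σ}, {ξ, ρ, σ}, {ν, ξ, ρ, σ}}.
int(A) = ⋃ {U ∈ τ : U ⊆ A}. Opens contained in A: ∅.
Taking the union of these: int(A) = ∅.
cl(A) = ⋂ {C closed : A ⊆ C}. Closed sets containing A: {ρ, σ}, {ξ, ρ, σ}, {ν, ξ, ρ, σ}.
Intersecting these: cl(A) = {ρ, σ}.
∂A = cl(A) ∖ int(A) = {ρ, σ} ∖ ∅ = {ρ, σ}.


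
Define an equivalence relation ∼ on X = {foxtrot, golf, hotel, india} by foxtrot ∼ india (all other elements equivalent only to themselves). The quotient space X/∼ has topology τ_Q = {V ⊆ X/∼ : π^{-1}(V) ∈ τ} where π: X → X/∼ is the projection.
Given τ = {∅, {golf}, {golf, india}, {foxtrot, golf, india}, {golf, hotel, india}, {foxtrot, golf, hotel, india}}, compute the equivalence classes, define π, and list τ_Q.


X/∼ = {[foxtrot=india], [golf], [hotel]}; |τ_Q| = 4.

Equivalence classes: [foxtrot=india], [golf], [hotel].
Quotient map π: X → X/∼ sends foxtrot ↦ [foxtrot=india], golf ↦ [golf], hotel ↦ [hotel], india ↦ [foxtrot=india].
For each subset V ⊆ X/∼, compute π^{-1}(V) ⊆ X and check whether π^{-1}(V) ∈ τ. V is open in τ_Q iff π^{-1}(V) ∈ τ.
  V = {}: π^{-1}(V) = ∅ ∈ τ ✓.
  V = {[foxtrot=india]}: π^{-1}(V) = {foxtrot, india} ∉ τ ✗.
  V = {[golf]}: π^{-1}(V) = {golf} ∈ τ ✓.
  V = {[foxtrot=india], [golf]}: π^{-1}(V) = {foxtrot, golf, india} ∈ τ ✓.
  V = {[hotel]}: π^{-1}(V) = {hotel} ∉ τ ✗.
  V = {[foxtrot=india], [hotel]}: π^{-1}(V) = {foxtrot, hotel, india} ∉ τ ✗.
  V = {[golf], [hotel]}: π^{-1}(V) = {golf, hotel} ∉ τ ✗.
  V = {[foxtrot=india], [golf], [hotel]}: π^{-1}(V) = {foxtrot, golf, hotel, india} ∈ τ ✓.
Open sets in the quotient: τ_Q = {{}, {[golf]}, {[foxtrot=india], [golf]}, {[foxtrot=india], [golf], [hotel]}} (4 elements).


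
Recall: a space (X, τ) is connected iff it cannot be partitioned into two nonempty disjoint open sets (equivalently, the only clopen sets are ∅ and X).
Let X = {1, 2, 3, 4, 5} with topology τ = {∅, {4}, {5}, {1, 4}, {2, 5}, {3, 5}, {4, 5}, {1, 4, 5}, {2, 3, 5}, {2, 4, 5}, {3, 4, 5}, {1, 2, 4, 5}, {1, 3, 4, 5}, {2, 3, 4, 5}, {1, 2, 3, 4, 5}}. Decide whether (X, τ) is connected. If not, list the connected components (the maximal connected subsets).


(X, τ) is disconnected; components = [{1, 4}, {2, 3, 5}].

Find clopen sets (U ∈ τ with X ∖ U ∈ τ):
  U = ∅, X ∖ U = {1, 2, 3, 4, 5} — both open, so U is clopen.
  U = {1, 4}, X ∖ U = {2, 3, 5} — both open, so U is clopen.
  U = {2, 3, 5}, X ∖ U = {1, 4} — both open, so U is clopen.
  U = {1, 2, 3, 4, 5}, X ∖ U = ∅ — both open, so U is clopen.
Nontrivial clopen(s) exist: e.g. {1, 4}. So (X, τ) is disconnected.
Compute connected components by grouping points that agree on all clopens:
  component: {1, 4}
  component: {2, 3, 5}


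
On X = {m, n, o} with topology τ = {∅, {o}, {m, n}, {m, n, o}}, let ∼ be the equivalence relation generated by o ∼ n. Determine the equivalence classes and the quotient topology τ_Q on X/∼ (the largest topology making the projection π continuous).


X/∼ = {[m], [n=o]}; |τ_Q| = 2.

Equivalence classes: [m], [n=o].
Quotient map π: X → X/∼ sends m ↦ [m], n ↦ [n=o], o ↦ [n=o].
For each subset V ⊆ X/∼, compute π^{-1}(V) ⊆ X and check whether π^{-1}(V) ∈ τ. V is open in τ_Q iff π^{-1}(V) ∈ τ.
  V = {}: π^{-1}(V) = ∅ ∈ τ ✓.
  V = {[m]}: π^{-1}(V) = {m} ∉ τ ✗.
  V = {[n=o]}: π^{-1}(V) = {n, o} ∉ τ ✗.
  V = {[m], [n=o]}: π^{-1}(V) = {m, n, o} ∈ τ ✓.
Open sets in the quotient: τ_Q = {{}, {[m], [n=o]}} (2 elements).


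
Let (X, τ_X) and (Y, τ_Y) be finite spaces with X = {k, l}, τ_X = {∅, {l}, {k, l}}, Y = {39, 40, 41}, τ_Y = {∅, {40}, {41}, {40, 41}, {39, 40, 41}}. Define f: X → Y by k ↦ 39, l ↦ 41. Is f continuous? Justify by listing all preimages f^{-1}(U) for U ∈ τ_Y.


f IS continuous.

Compute f^{-1}(U) for each U ∈ τ_Y:
  U = ∅: f^{-1}(U) = ∅ ∈ τ_X ✓.
  U = {40}: f^{-1}(U) = ∅ ∈ τ_X ✓.
  U = {41}: f^{-1}(U) = {l} ∈ τ_X ✓.
  U = {40, 41}: f^{-1}(U) = {l} ∈ τ_X ✓.
  U = {39, 40, 41}: f^{-1}(U) = {k, l} ∈ τ_X ✓.
Every preimage lies in τ_X, so f IS continuous.


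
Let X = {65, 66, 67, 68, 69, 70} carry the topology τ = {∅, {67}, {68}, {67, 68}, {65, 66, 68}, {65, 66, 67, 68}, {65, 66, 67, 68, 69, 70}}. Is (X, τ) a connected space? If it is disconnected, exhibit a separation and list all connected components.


(X, τ) is connected.

Find clopen sets (U ∈ τ with X ∖ U ∈ τ):
  U = ∅, X ∖ U = {65, 66, 67, 68, 69, 70} — both open, so U is clopen.
  U = {65, 66, 67, 68, 69, 70}, X ∖ U = ∅ — both open, so U is clopen.
Only trivial clopens (∅ and X) exist, so (X, τ) is connected.
Compute connected components by grouping points that agree on all clopens:
  component: {65, 66, 67, 68, 69, 70}


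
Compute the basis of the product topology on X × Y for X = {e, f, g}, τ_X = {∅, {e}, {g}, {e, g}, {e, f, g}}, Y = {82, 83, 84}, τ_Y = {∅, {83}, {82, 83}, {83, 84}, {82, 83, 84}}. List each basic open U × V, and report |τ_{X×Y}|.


Basis B = {∅ × ∅, {e} × {83}, {g} × {83}, {e} × {82, 83}, {e} × {83, 84}, {e, g} × {83}, {g} × {82, 83}, {g} × {83, 84}, {e} × {82, 83, 84}, {e, f, g} × {83}, {g} × {82, 83, 84}, {e, g} × {82, 83}, {e, g} × {83, 84}, {e, g} × {82, 83, 84}, {e, f, g} × {82, 83}, {e, f, g} × {83, 84}, {e, f, g} × {82, 83, 84}}; |τ_{X×Y}| = 50.

Enumerate products U × V with U ∈ τ_X, V ∈ τ_Y (deduplicated):
  ∅ × ∅ = {} (∅)
  {e} × {83} = {(e,83)}
  {g} × {83} = {(g,83)}
  {e} × {82, 83} = {(e,82), (e,83)}
  {e} × {83, 84} = {(e,83), (e,84)}
  {e, g} × {83} = {(e,83), (g,83)}
  {g} × {82, 83} = {(g,82), (g,83)}
  {g} × {83, 84} = {(g,83), (g,84)}
  {e} × {82, 83, 84} = {(e,82), (e,83), (e,84)}
  {e, f, g} × {83} = {(e,83), (f,83), (g,83)}
  {g} × {82, 83, 84} = {(g,82), (g,83), (g,84)}
  {e, g} × {82, 83} = {(e,82), (e,83), (g,82), (g,83)}
  {e, g} × {83, 84} = {(e,83), (e,84), (g,83), (g,84)}
  {e, g} × {82, 83, 84} = {(e,82), (e,83), (e,84), (g,82), (g,83), (g,84)}
  {e, f, g} × {82, 83} = {(e,82), (e,83), (f,82), (f,83), (g,82), (g,83)}
  {e, f, g} × {83, 84} = {(e,83), (e,84), (f,83), (f,84), (g,83), (g,84)}
  {e, f, g} × {82, 83, 84} = {(e,82), (e,83), (e,84), (f,82), (f,83), (f,84), (g,82), (g,83), (g,84)}
These 17 distinct sets form the basis B.
Close under arbitrary unions to get τ_{X×Y}; counting gives |τ_{X×Y}| = 50.


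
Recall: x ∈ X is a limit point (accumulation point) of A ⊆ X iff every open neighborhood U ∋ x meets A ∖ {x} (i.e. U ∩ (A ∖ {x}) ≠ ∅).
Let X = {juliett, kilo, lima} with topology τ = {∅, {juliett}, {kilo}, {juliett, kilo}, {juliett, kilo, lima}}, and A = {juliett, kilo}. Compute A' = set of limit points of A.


A' = {lima}

For each x ∈ X, list the open sets U ∈ τ with x ∈ U, then check whether U ∩ (A ∖ {x}) ≠ ∅ for every such U.
  x = juliett: open {juliett} ∋ x has {juliett} ∩ (A ∖ {juliett}) = ∅, so x is NOT a limit point.
  x = kilo: open {kilo} ∋ x has {kilo} ∩ (A ∖ {kilo}) = ∅, so x is NOT a limit point.
  x = lima: opens ∋ x are {juliett, kilo, lima}; each meets A ∖ {lima}, so x IS a limit point.
Collecting: A' = {lima}.


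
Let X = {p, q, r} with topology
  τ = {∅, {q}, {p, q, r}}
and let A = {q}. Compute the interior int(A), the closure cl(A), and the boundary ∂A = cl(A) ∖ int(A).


int(A) = {q}, cl(A) = {p, q, r}, ∂A = {p, r}.

Closed sets in (X, τ) are complements of opens:
  closed(X, τ) = {∅, {p, r}, {p, q, r}}.
int(A) = ⋃ {U ∈ τ : U ⊆ A}. Opens contained in A: ∅, {q}.
Taking the union of these: int(A) = {q}.
cl(A) = ⋂ {C closed : A ⊆ C}. Closed sets containing A: {p, q, r}.
Intersecting these: cl(A) = {p, q, r}.
∂A = cl(A) ∖ int(A) = {p, q, r} ∖ {q} = {p, r}.


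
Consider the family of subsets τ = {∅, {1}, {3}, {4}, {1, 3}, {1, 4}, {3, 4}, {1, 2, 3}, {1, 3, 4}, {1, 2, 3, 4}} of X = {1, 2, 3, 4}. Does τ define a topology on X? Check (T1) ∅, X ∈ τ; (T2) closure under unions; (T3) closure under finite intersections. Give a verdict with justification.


τ IS a topology on X.

Axiom (T1): ∅ ∈ τ? Yes; X ∈ τ? Yes.
Axiom (T2/T3): check pairwise unions and intersections of members of τ.
All pairwise intersections and unions checked — each lies in τ. Therefore τ satisfies (T1), (T2), (T3): it IS a topology on X.


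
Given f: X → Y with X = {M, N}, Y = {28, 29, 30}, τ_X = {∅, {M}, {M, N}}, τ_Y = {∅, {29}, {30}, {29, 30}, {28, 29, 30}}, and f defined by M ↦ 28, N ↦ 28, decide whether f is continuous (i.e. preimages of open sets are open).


f IS continuous.

Compute f^{-1}(U) for each U ∈ τ_Y:
  U = ∅: f^{-1}(U) = ∅ ∈ τ_X ✓.
  U = {29}: f^{-1}(U) = ∅ ∈ τ_X ✓.
  U = {30}: f^{-1}(U) = ∅ ∈ τ_X ✓.
  U = {29, 30}: f^{-1}(U) = ∅ ∈ τ_X ✓.
  U = {28, 29, 30}: f^{-1}(U) = {M, N} ∈ τ_X ✓.
Every preimage lies in τ_X, so f IS continuous.


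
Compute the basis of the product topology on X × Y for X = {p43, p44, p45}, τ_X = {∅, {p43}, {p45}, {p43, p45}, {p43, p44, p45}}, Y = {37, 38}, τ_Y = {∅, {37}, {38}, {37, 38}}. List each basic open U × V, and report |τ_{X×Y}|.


Basis B = {∅ × ∅, {p43} × {37}, {p43} × {38}, {p45} × {37}, {p45} × {38}, {p43} × {37, 38}, {p43, p45} × {37}, {p43, p45} × {38}, {p45} × {37, 38}, {p43, p44, p45} × {37}, {p43, p44, p45} × {38}, {p43, p45} × {37, 38}, {p43, p44, p45} × {37, 38}}; |τ_{X×Y}| = 25.

Enumerate products U × V with U ∈ τ_X, V ∈ τ_Y (deduplicated):
  ∅ × ∅ = {} (∅)
  {p43} × {37} = {(p43,37)}
  {p43} × {38} = {(p43,38)}
  {p45} × {37} = {(p45,37)}
  {p45} × {38} = {(p45,38)}
  {p43} × {37, 38} = {(p43,37), (p43,38)}
  {p43, p45} × {37} = {(p43,37), (p45,37)}
  {p43, p45} × {38} = {(p43,38), (p45,38)}
  {p45} × {37, 38} = {(p45,37), (p45,38)}
  {p43, p44, p45} × {37} = {(p43,37), (p44,37), (p45,37)}
  {p43, p44, p45} × {38} = {(p43,38), (p44,38), (p45,38)}
  {p43, p45} × {37, 38} = {(p43,37), (p43,38), (p45,37), (p45,38)}
  {p43, p44, p45} × {37, 38} = {(p43,37), (p43,38), (p44,37), (p44,38), (p45,37), (p45,38)}
These 13 distinct sets form the basis B.
Close under arbitrary unions to get τ_{X×Y}; counting gives |τ_{X×Y}| = 25.


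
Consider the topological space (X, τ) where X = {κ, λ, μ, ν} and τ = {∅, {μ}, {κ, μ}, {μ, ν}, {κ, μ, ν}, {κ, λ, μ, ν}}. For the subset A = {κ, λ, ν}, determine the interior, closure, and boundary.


int(A) = ∅, cl(A) = {κ, λ, ν}, ∂A = {κ, λ, ν}.

Closed sets in (X, τ) are complements of opens:
  closed(X, τ) = {∅, {λ}, {κ, λ}, {λ, ν}, {κ, λ, ν}, {κ, λ, μ, ν}}.
int(A) = ⋃ {U ∈ τ : U ⊆ A}. Opens contained in A: ∅.
Taking the union of these: int(A) = ∅.
cl(A) = ⋂ {C closed : A ⊆ C}. Closed sets containing A: {κ, λ, ν}, {κ, λ, μ, ν}.
Intersecting these: cl(A) = {κ, λ, ν}.
∂A = cl(A) ∖ int(A) = {κ, λ, ν} ∖ ∅ = {κ, λ, ν}.


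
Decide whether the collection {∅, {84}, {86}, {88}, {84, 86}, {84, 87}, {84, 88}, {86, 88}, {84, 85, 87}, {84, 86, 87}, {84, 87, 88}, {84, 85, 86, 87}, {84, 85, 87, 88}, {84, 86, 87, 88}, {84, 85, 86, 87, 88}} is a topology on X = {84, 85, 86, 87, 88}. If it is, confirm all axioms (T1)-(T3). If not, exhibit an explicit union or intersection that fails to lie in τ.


τ is NOT a topology on X.

Axiom (T1): ∅ ∈ τ? Yes; X ∈ τ? Yes.
Axiom (T2/T3): check pairwise unions and intersections of members of τ.
Counterexample for (T2): {84} ∪ {86, 88} = {84, 86, 88} ∉ τ. Therefore τ is NOT a topology.


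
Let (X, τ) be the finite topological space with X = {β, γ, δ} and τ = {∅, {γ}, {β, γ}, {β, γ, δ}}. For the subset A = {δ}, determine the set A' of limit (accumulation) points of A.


A' = ∅

For each x ∈ X, list the open sets U ∈ τ with x ∈ U, then check whether U ∩ (A ∖ {x}) ≠ ∅ for every such U.
  x = β: open {β, γ} ∋ x has {β, γ} ∩ (A ∖ {β}) = ∅, so x is NOT a limit point.
  x = γ: open {γ} ∋ x has {γ} ∩ (A ∖ {γ}) = ∅, so x is NOT a limit point.
  x = δ: open {β, γ, δ} ∋ x has {β, γ, δ} ∩ (A ∖ {δ}) = ∅, so x is NOT a limit point.
Collecting: A' = ∅.


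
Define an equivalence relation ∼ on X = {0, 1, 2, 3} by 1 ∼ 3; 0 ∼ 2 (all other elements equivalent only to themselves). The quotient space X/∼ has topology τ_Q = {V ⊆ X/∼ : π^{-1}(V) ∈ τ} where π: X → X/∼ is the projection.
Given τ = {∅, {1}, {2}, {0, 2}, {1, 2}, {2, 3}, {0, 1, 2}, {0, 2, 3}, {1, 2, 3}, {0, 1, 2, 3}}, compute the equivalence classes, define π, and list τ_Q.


X/∼ = {[0=2], [1=3]}; |τ_Q| = 3.

Equivalence classes: [0=2], [1=3].
Quotient map π: X → X/∼ sends 0 ↦ [0=2], 1 ↦ [1=3], 2 ↦ [0=2], 3 ↦ [1=3].
For each subset V ⊆ X/∼, compute π^{-1}(V) ⊆ X and check whether π^{-1}(V) ∈ τ. V is open in τ_Q iff π^{-1}(V) ∈ τ.
  V = {}: π^{-1}(V) = ∅ ∈ τ ✓.
  V = {[0=2]}: π^{-1}(V) = {0, 2} ∈ τ ✓.
  V = {[1=3]}: π^{-1}(V) = {1, 3} ∉ τ ✗.
  V = {[0=2], [1=3]}: π^{-1}(V) = {0, 1, 2, 3} ∈ τ ✓.
Open sets in the quotient: τ_Q = {{}, {[0=2]}, {[0=2], [1=3]}} (3 elements).


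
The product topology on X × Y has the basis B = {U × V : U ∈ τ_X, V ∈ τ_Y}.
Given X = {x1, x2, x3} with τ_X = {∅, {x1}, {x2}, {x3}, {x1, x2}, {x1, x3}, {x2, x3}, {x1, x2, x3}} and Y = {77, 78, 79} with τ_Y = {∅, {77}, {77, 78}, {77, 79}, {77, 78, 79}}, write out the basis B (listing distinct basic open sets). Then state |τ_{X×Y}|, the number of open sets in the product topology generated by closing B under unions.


Basis B = {∅ × ∅, {x1} × {77}, {x2} × {77}, {x3} × {77}, {x1} × {77, 78}, {x1} × {77, 79}, {x1, x2} × {77}, {x1, x3} × {77}, {x2} × {77, 78}, {x2} × {77, 79}, {x2, x3} × {77}, {x3} × {77, 78}, {x3} × {77, 79}, {x1} × {77, 78, 79}, {x1, x2, x3} × {77}, {x2} × {77, 78, 79}, {x3} × {77, 78, 79}, {x1, x2} × {77, 78}, {x1, x3} × {77, 78}, {x1, x2} × {77, 79}, {x1, x3} × {77, 79}, {x2, x3} × {77, 78}, {x2, x3} × {77, 79}, {x1, x2} × {77, 78, 79}, {x1, x3} × {77, 78, 79}, {x1, x2, x3} × {77, 78}, {x1, x2, x3} × {77, 79}, {x2, x3} × {77, 78, 79}, {x1, x2, x3} × {77, 78, 79}}; |τ_{X×Y}| = 125.

Enumerate products U × V with U ∈ τ_X, V ∈ τ_Y (deduplicated):
  ∅ × ∅ = {} (∅)
  {x1} × {77} = {(x1,77)}
  {x2} × {77} = {(x2,77)}
  {x3} × {77} = {(x3,77)}
  {x1} × {77, 78} = {(x1,77), (x1,78)}
  {x1} × {77, 79} = {(x1,77), (x1,79)}
  {x1, x2} × {77} = {(x1,77), (x2,77)}
  {x1, x3} × {77} = {(x1,77), (x3,77)}
  {x2} × {77, 78} = {(x2,77), (x2,78)}
  {x2} × {77, 79} = {(x2,77), (x2,79)}
  {x2, x3} × {77} = {(x2,77), (x3,77)}
  {x3} × {77, 78} = {(x3,77), (x3,78)}
  {x3} × {77, 79} = {(x3,77), (x3,79)}
  {x1} × {77, 78, 79} = {(x1,77), (x1,78), (x1,79)}
  {x1, x2, x3} × {77} = {(x1,77), (x2,77), (x3,77)}
  {x2} × {77, 78, 79} = {(x2,77), (x2,78), (x2,79)}
  {x3} × {77, 78, 79} = {(x3,77), (x3,78), (x3,79)}
  {x1, x2} × {77, 78} = {(x1,77), (x1,78), (x2,77), (x2,78)}
  {x1, x3} × {77, 78} = {(x1,77), (x1,78), (x3,77), (x3,78)}
  {x1, x2} × {77, 79} = {(x1,77), (x1,79), (x2,77), (x2,79)}
  {x1, x3} × {77, 79} = {(x1,77), (x1,79), (x3,77), (x3,79)}
  {x2, x3} × {77, 78} = {(x2,77), (x2,78), (x3,77), (x3,78)}
  {x2, x3} × {77, 79} = {(x2,77), (x2,79), (x3,77), (x3,79)}
  {x1, x2} × {77, 78, 79} = {(x1,77), (x1,78), (x1,79), (x2,77), (x2,78), (x2,79)}
  {x1, x3} × {77, 78, 79} = {(x1,77), (x1,78), (x1,79), (x3,77), (x3,78), (x3,79)}
  {x1, x2, x3} × {77, 78} = {(x1,77), (x1,78), (x2,77), (x2,78), (x3,77), (x3,78)}
  {x1, x2, x3} × {77, 79} = {(x1,77), (x1,79), (x2,77), (x2,79), (x3,77), (x3,79)}
  {x2, x3} × {77, 78, 79} = {(x2,77), (x2,78), (x2,79), (x3,77), (x3,78), (x3,79)}
  {x1, x2, x3} × {77, 78, 79} = {(x1,77), (x1,78), (x1,79), (x2,77), (x2,78), (x2,79), (x3,77), (x3,78), (x3,79)}
These 29 distinct sets form the basis B.
Close under arbitrary unions to get τ_{X×Y}; counting gives |τ_{X×Y}| = 125.


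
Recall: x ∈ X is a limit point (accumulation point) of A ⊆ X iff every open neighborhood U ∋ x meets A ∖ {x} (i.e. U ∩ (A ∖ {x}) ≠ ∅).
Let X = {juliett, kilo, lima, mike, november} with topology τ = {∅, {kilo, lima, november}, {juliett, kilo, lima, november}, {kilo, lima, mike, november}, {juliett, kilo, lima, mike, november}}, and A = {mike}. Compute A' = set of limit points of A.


A' = ∅

For each x ∈ X, list the open sets U ∈ τ with x ∈ U, then check whether U ∩ (A ∖ {x}) ≠ ∅ for every such U.
  x = juliett: open {juliett, kilo, lima, november} ∋ x has {juliett, kilo, lima, november} ∩ (A ∖ {juliett}) = ∅, so x is NOT a limit point.
  x = kilo: open {kilo, lima, november} ∋ x has {kilo, lima, november} ∩ (A ∖ {kilo}) = ∅, so x is NOT a limit point.
  x = lima: open {kilo, lima, november} ∋ x has {kilo, lima, november} ∩ (A ∖ {lima}) = ∅, so x is NOT a limit point.
  x = mike: open {kilo, lima, mike, november} ∋ x has {kilo, lima, mike, november} ∩ (A ∖ {mike}) = ∅, so x is NOT a limit point.
  x = november: open {kilo, lima, november} ∋ x has {kilo, lima, november} ∩ (A ∖ {november}) = ∅, so x is NOT a limit point.
Collecting: A' = ∅.


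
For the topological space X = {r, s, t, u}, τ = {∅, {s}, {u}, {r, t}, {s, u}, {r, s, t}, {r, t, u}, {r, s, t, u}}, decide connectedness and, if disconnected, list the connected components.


(X, τ) is disconnected; components = [{s}, {u}, {r, t}].

Find clopen sets (U ∈ τ with X ∖ U ∈ τ):
  U = ∅, X ∖ U = {r, s, t, u} — both open, so U is clopen.
  U = {s}, X ∖ U = {r, t, u} — both open, so U is clopen.
  U = {u}, X ∖ U = {r, s, t} — both open, so U is clopen.
  U = {r, t}, X ∖ U = {s, u} — both open, so U is clopen.
  U = {s, u}, X ∖ U = {r, t} — both open, so U is clopen.
  U = {r, s, t}, X ∖ U = {u} — both open, so U is clopen.
  U = {r, t, u}, X ∖ U = {s} — both open, so U is clopen.
  U = {r, s, t, u}, X ∖ U = ∅ — both open, so U is clopen.
Nontrivial clopen(s) exist: e.g. {u}. So (X, τ) is disconnected.
Compute connected components by grouping points that agree on all clopens:
  component: {s}
  component: {u}
  component: {r, t}


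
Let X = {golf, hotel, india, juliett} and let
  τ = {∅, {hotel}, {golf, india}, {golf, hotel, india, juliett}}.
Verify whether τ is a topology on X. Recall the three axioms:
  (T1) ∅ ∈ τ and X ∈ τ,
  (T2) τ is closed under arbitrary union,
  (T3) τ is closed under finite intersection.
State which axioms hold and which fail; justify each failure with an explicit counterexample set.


τ is NOT a topology on X.

Axiom (T1): ∅ ∈ τ? Yes; X ∈ τ? Yes.
Axiom (T2/T3): check pairwise unions and intersections of members of τ.
Counterexample for (T2): {hotel} ∪ {golf, india} = {golf, hotel, india} ∉ τ. Therefore τ is NOT a topology.


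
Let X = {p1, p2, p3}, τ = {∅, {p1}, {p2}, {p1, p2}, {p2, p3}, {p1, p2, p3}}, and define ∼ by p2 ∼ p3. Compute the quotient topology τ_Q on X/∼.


X/∼ = {[p1], [p2=p3]}; |τ_Q| = 4.

Equivalence classes: [p1], [p2=p3].
Quotient map π: X → X/∼ sends p1 ↦ [p1], p2 ↦ [p2=p3], p3 ↦ [p2=p3].
For each subset V ⊆ X/∼, compute π^{-1}(V) ⊆ X and check whether π^{-1}(V) ∈ τ. V is open in τ_Q iff π^{-1}(V) ∈ τ.
  V = {}: π^{-1}(V) = ∅ ∈ τ ✓.
  V = {[p1]}: π^{-1}(V) = {p1} ∈ τ ✓.
  V = {[p2=p3]}: π^{-1}(V) = {p2, p3} ∈ τ ✓.
  V = {[p1], [p2=p3]}: π^{-1}(V) = {p1, p2, p3} ∈ τ ✓.
Open sets in the quotient: τ_Q = {{}, {[p1]}, {[p2=p3]}, {[p1], [p2=p3]}} (4 elements).
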